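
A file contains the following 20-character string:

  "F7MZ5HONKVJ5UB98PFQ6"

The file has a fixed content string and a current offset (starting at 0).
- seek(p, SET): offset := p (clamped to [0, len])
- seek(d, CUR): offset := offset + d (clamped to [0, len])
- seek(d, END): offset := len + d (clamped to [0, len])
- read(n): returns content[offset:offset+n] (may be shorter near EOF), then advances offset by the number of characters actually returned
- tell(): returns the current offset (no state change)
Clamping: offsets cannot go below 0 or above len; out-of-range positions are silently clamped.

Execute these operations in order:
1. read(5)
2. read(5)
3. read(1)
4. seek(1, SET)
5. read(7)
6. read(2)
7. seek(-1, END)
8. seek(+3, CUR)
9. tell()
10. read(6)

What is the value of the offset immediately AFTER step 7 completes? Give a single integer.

Answer: 19

Derivation:
After 1 (read(5)): returned 'F7MZ5', offset=5
After 2 (read(5)): returned 'HONKV', offset=10
After 3 (read(1)): returned 'J', offset=11
After 4 (seek(1, SET)): offset=1
After 5 (read(7)): returned '7MZ5HON', offset=8
After 6 (read(2)): returned 'KV', offset=10
After 7 (seek(-1, END)): offset=19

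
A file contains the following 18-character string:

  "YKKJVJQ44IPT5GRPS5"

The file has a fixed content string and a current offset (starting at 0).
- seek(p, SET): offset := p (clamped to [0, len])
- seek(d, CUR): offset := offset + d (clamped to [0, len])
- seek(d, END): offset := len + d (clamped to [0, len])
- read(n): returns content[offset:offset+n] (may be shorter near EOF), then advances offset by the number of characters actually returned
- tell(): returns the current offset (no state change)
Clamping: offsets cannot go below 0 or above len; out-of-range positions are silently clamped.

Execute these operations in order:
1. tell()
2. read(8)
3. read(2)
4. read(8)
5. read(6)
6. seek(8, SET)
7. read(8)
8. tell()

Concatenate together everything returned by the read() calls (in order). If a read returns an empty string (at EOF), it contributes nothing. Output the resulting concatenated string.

After 1 (tell()): offset=0
After 2 (read(8)): returned 'YKKJVJQ4', offset=8
After 3 (read(2)): returned '4I', offset=10
After 4 (read(8)): returned 'PT5GRPS5', offset=18
After 5 (read(6)): returned '', offset=18
After 6 (seek(8, SET)): offset=8
After 7 (read(8)): returned '4IPT5GRP', offset=16
After 8 (tell()): offset=16

Answer: YKKJVJQ44IPT5GRPS54IPT5GRP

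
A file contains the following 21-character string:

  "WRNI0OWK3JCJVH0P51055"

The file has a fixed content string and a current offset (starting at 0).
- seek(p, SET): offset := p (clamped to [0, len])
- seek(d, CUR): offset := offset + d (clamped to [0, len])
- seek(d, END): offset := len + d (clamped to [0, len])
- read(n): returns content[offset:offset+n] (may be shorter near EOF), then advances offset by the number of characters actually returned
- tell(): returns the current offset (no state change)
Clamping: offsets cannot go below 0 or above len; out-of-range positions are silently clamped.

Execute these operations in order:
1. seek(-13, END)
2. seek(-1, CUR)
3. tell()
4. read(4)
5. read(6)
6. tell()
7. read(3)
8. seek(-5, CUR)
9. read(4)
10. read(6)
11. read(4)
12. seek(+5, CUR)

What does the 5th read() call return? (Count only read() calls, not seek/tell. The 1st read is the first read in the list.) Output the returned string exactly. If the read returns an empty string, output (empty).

Answer: 55

Derivation:
After 1 (seek(-13, END)): offset=8
After 2 (seek(-1, CUR)): offset=7
After 3 (tell()): offset=7
After 4 (read(4)): returned 'K3JC', offset=11
After 5 (read(6)): returned 'JVH0P5', offset=17
After 6 (tell()): offset=17
After 7 (read(3)): returned '105', offset=20
After 8 (seek(-5, CUR)): offset=15
After 9 (read(4)): returned 'P510', offset=19
After 10 (read(6)): returned '55', offset=21
After 11 (read(4)): returned '', offset=21
After 12 (seek(+5, CUR)): offset=21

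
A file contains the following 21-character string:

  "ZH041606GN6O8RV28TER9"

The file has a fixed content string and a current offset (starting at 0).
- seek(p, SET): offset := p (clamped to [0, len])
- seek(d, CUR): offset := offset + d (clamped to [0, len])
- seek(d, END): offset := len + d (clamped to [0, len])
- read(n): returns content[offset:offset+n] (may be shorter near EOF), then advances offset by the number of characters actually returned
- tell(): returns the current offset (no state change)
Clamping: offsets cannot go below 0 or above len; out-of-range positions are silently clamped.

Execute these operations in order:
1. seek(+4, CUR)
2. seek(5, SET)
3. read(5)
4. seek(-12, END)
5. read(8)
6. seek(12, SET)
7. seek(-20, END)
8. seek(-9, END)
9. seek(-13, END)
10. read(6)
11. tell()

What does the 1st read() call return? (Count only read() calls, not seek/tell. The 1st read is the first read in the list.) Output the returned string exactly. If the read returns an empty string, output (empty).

After 1 (seek(+4, CUR)): offset=4
After 2 (seek(5, SET)): offset=5
After 3 (read(5)): returned '606GN', offset=10
After 4 (seek(-12, END)): offset=9
After 5 (read(8)): returned 'N6O8RV28', offset=17
After 6 (seek(12, SET)): offset=12
After 7 (seek(-20, END)): offset=1
After 8 (seek(-9, END)): offset=12
After 9 (seek(-13, END)): offset=8
After 10 (read(6)): returned 'GN6O8R', offset=14
After 11 (tell()): offset=14

Answer: 606GN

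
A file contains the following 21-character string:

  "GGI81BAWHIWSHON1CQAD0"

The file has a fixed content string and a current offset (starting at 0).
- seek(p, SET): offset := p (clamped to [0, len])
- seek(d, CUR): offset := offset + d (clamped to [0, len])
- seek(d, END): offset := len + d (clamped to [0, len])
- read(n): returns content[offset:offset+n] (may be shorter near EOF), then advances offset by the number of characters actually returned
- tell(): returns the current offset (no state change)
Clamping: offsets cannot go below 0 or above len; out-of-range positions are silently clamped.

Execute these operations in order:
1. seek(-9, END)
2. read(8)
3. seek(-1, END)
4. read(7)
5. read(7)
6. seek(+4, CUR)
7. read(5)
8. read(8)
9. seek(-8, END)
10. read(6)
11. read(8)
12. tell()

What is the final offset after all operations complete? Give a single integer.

Answer: 21

Derivation:
After 1 (seek(-9, END)): offset=12
After 2 (read(8)): returned 'HON1CQAD', offset=20
After 3 (seek(-1, END)): offset=20
After 4 (read(7)): returned '0', offset=21
After 5 (read(7)): returned '', offset=21
After 6 (seek(+4, CUR)): offset=21
After 7 (read(5)): returned '', offset=21
After 8 (read(8)): returned '', offset=21
After 9 (seek(-8, END)): offset=13
After 10 (read(6)): returned 'ON1CQA', offset=19
After 11 (read(8)): returned 'D0', offset=21
After 12 (tell()): offset=21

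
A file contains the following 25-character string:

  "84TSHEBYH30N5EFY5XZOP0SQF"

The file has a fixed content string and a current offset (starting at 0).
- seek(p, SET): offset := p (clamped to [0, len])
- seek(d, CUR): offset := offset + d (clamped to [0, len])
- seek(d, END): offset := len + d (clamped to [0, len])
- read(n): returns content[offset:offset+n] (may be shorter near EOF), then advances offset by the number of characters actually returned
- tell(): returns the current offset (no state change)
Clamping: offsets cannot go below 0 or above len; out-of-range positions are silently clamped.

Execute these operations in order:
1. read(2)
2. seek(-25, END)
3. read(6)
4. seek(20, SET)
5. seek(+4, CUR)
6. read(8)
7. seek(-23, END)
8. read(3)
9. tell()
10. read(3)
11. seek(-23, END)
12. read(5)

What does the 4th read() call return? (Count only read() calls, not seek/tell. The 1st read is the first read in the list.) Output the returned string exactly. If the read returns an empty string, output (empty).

After 1 (read(2)): returned '84', offset=2
After 2 (seek(-25, END)): offset=0
After 3 (read(6)): returned '84TSHE', offset=6
After 4 (seek(20, SET)): offset=20
After 5 (seek(+4, CUR)): offset=24
After 6 (read(8)): returned 'F', offset=25
After 7 (seek(-23, END)): offset=2
After 8 (read(3)): returned 'TSH', offset=5
After 9 (tell()): offset=5
After 10 (read(3)): returned 'EBY', offset=8
After 11 (seek(-23, END)): offset=2
After 12 (read(5)): returned 'TSHEB', offset=7

Answer: TSH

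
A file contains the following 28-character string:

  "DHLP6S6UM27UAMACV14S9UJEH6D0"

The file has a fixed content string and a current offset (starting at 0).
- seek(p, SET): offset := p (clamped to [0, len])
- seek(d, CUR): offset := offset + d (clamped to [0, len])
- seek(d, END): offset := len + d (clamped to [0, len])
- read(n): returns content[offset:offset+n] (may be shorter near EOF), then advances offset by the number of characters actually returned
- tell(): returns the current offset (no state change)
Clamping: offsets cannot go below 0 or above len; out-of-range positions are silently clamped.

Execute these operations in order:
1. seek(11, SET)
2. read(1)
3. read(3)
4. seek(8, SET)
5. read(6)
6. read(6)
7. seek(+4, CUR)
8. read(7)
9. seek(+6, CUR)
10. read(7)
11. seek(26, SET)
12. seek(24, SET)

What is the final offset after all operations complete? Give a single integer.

After 1 (seek(11, SET)): offset=11
After 2 (read(1)): returned 'U', offset=12
After 3 (read(3)): returned 'AMA', offset=15
After 4 (seek(8, SET)): offset=8
After 5 (read(6)): returned 'M27UAM', offset=14
After 6 (read(6)): returned 'ACV14S', offset=20
After 7 (seek(+4, CUR)): offset=24
After 8 (read(7)): returned 'H6D0', offset=28
After 9 (seek(+6, CUR)): offset=28
After 10 (read(7)): returned '', offset=28
After 11 (seek(26, SET)): offset=26
After 12 (seek(24, SET)): offset=24

Answer: 24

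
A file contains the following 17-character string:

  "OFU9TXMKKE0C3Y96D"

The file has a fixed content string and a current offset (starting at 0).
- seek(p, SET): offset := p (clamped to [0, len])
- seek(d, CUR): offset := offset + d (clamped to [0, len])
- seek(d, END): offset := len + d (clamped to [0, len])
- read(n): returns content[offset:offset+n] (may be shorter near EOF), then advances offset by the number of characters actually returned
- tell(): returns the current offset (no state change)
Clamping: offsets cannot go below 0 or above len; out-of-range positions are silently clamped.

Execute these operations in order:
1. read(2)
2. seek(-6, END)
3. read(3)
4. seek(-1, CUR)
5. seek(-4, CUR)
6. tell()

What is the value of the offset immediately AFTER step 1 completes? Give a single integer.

Answer: 2

Derivation:
After 1 (read(2)): returned 'OF', offset=2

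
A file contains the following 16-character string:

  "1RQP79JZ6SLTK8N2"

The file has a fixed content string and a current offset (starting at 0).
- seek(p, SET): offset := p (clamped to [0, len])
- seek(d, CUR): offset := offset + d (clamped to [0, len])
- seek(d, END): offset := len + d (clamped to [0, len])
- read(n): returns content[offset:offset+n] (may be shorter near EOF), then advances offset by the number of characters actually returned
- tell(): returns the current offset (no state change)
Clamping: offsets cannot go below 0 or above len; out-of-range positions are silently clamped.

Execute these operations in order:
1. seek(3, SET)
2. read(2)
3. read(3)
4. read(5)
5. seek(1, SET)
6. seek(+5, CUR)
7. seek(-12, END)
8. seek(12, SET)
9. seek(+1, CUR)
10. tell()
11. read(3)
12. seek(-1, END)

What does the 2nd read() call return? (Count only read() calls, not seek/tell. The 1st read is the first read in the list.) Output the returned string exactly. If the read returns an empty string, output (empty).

Answer: 9JZ

Derivation:
After 1 (seek(3, SET)): offset=3
After 2 (read(2)): returned 'P7', offset=5
After 3 (read(3)): returned '9JZ', offset=8
After 4 (read(5)): returned '6SLTK', offset=13
After 5 (seek(1, SET)): offset=1
After 6 (seek(+5, CUR)): offset=6
After 7 (seek(-12, END)): offset=4
After 8 (seek(12, SET)): offset=12
After 9 (seek(+1, CUR)): offset=13
After 10 (tell()): offset=13
After 11 (read(3)): returned '8N2', offset=16
After 12 (seek(-1, END)): offset=15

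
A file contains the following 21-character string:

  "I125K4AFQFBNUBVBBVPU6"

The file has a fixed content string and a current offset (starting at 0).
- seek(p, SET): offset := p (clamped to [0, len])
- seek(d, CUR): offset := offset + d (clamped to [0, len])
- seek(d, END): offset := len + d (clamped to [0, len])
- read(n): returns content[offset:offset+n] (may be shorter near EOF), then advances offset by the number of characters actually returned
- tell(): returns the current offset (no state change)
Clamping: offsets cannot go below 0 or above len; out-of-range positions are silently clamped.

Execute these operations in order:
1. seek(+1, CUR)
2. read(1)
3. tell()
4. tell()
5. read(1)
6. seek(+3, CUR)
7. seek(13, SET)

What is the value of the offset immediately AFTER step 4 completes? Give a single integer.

Answer: 2

Derivation:
After 1 (seek(+1, CUR)): offset=1
After 2 (read(1)): returned '1', offset=2
After 3 (tell()): offset=2
After 4 (tell()): offset=2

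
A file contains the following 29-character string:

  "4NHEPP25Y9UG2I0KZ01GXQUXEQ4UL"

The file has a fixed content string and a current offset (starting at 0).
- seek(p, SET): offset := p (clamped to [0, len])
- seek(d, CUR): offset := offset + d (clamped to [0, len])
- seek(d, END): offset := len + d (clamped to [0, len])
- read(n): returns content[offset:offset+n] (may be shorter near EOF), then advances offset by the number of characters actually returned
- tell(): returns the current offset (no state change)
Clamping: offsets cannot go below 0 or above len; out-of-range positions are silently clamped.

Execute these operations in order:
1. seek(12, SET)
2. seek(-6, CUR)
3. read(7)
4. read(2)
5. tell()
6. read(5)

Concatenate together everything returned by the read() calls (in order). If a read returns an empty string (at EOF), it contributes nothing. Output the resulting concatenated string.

After 1 (seek(12, SET)): offset=12
After 2 (seek(-6, CUR)): offset=6
After 3 (read(7)): returned '25Y9UG2', offset=13
After 4 (read(2)): returned 'I0', offset=15
After 5 (tell()): offset=15
After 6 (read(5)): returned 'KZ01G', offset=20

Answer: 25Y9UG2I0KZ01G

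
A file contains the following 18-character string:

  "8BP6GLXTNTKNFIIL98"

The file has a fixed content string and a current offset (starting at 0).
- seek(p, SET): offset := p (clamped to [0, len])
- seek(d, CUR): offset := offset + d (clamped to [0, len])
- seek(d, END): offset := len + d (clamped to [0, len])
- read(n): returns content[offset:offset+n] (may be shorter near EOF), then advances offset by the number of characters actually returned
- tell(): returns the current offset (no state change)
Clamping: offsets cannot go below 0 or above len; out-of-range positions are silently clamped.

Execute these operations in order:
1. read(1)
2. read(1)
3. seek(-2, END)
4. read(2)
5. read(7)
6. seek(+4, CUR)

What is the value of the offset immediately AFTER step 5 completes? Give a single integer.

After 1 (read(1)): returned '8', offset=1
After 2 (read(1)): returned 'B', offset=2
After 3 (seek(-2, END)): offset=16
After 4 (read(2)): returned '98', offset=18
After 5 (read(7)): returned '', offset=18

Answer: 18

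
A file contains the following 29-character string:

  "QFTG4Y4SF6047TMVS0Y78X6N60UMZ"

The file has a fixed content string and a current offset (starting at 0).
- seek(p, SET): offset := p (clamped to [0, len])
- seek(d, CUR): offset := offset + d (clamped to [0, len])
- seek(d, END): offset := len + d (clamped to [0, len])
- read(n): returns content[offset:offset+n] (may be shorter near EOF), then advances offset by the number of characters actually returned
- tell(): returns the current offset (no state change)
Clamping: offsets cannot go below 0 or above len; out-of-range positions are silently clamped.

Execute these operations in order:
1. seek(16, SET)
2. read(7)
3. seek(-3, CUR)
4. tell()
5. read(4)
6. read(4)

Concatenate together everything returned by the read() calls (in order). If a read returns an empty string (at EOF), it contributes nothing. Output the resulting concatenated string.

After 1 (seek(16, SET)): offset=16
After 2 (read(7)): returned 'S0Y78X6', offset=23
After 3 (seek(-3, CUR)): offset=20
After 4 (tell()): offset=20
After 5 (read(4)): returned '8X6N', offset=24
After 6 (read(4)): returned '60UM', offset=28

Answer: S0Y78X68X6N60UM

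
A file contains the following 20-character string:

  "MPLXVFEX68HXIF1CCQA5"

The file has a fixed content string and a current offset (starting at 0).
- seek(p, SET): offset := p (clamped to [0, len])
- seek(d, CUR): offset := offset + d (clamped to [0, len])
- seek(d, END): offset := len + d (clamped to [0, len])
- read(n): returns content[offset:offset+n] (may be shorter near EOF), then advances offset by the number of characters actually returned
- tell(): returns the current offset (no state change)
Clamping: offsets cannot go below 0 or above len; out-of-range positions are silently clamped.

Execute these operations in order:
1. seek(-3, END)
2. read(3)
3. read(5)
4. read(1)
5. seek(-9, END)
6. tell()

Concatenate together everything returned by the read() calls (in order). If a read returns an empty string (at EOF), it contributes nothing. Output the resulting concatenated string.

Answer: QA5

Derivation:
After 1 (seek(-3, END)): offset=17
After 2 (read(3)): returned 'QA5', offset=20
After 3 (read(5)): returned '', offset=20
After 4 (read(1)): returned '', offset=20
After 5 (seek(-9, END)): offset=11
After 6 (tell()): offset=11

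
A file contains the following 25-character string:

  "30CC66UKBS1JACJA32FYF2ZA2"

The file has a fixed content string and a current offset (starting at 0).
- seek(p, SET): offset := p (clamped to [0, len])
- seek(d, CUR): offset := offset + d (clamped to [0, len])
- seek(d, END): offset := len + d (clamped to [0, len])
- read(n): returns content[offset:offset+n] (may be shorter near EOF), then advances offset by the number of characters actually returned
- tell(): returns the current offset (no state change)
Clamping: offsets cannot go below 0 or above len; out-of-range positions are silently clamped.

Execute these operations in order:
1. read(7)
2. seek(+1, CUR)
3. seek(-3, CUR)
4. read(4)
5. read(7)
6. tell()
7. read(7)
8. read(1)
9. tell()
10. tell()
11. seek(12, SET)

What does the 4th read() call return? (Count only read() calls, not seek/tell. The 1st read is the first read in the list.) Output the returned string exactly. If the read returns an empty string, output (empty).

Answer: 32FYF2Z

Derivation:
After 1 (read(7)): returned '30CC66U', offset=7
After 2 (seek(+1, CUR)): offset=8
After 3 (seek(-3, CUR)): offset=5
After 4 (read(4)): returned '6UKB', offset=9
After 5 (read(7)): returned 'S1JACJA', offset=16
After 6 (tell()): offset=16
After 7 (read(7)): returned '32FYF2Z', offset=23
After 8 (read(1)): returned 'A', offset=24
After 9 (tell()): offset=24
After 10 (tell()): offset=24
After 11 (seek(12, SET)): offset=12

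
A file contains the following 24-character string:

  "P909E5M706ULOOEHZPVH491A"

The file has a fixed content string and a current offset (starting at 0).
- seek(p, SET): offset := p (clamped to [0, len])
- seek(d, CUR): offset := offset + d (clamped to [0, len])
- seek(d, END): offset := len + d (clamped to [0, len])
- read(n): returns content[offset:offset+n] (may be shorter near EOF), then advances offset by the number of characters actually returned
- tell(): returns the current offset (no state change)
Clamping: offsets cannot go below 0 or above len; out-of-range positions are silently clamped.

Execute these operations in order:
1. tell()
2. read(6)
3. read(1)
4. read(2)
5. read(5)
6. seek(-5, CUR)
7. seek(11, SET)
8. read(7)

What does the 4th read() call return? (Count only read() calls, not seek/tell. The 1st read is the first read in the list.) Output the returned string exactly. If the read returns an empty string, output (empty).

After 1 (tell()): offset=0
After 2 (read(6)): returned 'P909E5', offset=6
After 3 (read(1)): returned 'M', offset=7
After 4 (read(2)): returned '70', offset=9
After 5 (read(5)): returned '6ULOO', offset=14
After 6 (seek(-5, CUR)): offset=9
After 7 (seek(11, SET)): offset=11
After 8 (read(7)): returned 'LOOEHZP', offset=18

Answer: 6ULOO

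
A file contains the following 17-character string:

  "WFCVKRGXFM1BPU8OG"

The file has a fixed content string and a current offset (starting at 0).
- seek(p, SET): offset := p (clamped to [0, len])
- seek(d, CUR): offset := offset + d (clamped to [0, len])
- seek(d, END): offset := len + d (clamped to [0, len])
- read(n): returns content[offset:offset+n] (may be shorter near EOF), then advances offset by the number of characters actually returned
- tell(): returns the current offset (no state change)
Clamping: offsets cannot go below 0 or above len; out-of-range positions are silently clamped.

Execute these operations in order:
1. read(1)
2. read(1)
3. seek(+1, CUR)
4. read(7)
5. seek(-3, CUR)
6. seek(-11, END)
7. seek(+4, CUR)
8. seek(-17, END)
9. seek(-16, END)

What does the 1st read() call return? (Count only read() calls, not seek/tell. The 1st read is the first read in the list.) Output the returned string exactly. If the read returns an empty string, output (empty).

After 1 (read(1)): returned 'W', offset=1
After 2 (read(1)): returned 'F', offset=2
After 3 (seek(+1, CUR)): offset=3
After 4 (read(7)): returned 'VKRGXFM', offset=10
After 5 (seek(-3, CUR)): offset=7
After 6 (seek(-11, END)): offset=6
After 7 (seek(+4, CUR)): offset=10
After 8 (seek(-17, END)): offset=0
After 9 (seek(-16, END)): offset=1

Answer: W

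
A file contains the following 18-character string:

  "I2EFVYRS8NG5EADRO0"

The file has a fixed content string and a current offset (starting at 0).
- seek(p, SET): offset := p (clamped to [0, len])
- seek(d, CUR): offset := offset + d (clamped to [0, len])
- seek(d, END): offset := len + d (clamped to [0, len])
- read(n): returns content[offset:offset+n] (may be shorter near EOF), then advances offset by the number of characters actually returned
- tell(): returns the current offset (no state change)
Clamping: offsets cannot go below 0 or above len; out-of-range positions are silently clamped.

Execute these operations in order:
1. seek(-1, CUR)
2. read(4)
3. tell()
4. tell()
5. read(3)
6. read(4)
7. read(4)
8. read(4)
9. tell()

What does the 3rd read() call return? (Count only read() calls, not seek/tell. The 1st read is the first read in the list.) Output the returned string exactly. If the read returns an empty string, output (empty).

Answer: S8NG

Derivation:
After 1 (seek(-1, CUR)): offset=0
After 2 (read(4)): returned 'I2EF', offset=4
After 3 (tell()): offset=4
After 4 (tell()): offset=4
After 5 (read(3)): returned 'VYR', offset=7
After 6 (read(4)): returned 'S8NG', offset=11
After 7 (read(4)): returned '5EAD', offset=15
After 8 (read(4)): returned 'RO0', offset=18
After 9 (tell()): offset=18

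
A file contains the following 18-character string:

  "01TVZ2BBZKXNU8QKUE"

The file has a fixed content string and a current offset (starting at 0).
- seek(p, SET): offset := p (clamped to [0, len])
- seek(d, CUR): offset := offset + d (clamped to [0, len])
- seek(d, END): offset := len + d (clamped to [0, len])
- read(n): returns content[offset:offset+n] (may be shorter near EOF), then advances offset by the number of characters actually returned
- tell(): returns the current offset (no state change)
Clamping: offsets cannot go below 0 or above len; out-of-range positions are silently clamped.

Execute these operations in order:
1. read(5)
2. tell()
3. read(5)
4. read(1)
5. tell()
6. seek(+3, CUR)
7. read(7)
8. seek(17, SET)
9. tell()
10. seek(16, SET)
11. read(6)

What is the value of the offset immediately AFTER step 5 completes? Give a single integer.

After 1 (read(5)): returned '01TVZ', offset=5
After 2 (tell()): offset=5
After 3 (read(5)): returned '2BBZK', offset=10
After 4 (read(1)): returned 'X', offset=11
After 5 (tell()): offset=11

Answer: 11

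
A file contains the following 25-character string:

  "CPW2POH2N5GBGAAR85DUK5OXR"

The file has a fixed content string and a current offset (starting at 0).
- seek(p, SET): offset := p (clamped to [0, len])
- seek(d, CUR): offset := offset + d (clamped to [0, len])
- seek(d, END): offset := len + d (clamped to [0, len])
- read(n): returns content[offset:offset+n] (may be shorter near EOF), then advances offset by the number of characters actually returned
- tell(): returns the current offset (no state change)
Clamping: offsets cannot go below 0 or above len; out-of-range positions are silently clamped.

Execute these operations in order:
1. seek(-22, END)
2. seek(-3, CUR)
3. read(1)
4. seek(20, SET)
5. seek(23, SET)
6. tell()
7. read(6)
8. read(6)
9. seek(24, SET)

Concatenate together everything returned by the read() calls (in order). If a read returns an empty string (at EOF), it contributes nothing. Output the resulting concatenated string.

After 1 (seek(-22, END)): offset=3
After 2 (seek(-3, CUR)): offset=0
After 3 (read(1)): returned 'C', offset=1
After 4 (seek(20, SET)): offset=20
After 5 (seek(23, SET)): offset=23
After 6 (tell()): offset=23
After 7 (read(6)): returned 'XR', offset=25
After 8 (read(6)): returned '', offset=25
After 9 (seek(24, SET)): offset=24

Answer: CXR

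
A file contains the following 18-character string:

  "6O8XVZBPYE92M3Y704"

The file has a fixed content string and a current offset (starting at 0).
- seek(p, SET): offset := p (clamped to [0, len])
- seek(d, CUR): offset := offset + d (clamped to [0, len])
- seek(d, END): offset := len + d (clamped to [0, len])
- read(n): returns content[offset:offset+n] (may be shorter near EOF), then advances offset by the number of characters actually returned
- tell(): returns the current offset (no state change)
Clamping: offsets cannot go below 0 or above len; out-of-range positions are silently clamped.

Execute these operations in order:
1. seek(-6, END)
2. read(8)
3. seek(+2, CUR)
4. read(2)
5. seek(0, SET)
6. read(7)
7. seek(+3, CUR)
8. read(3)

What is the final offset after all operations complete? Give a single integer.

After 1 (seek(-6, END)): offset=12
After 2 (read(8)): returned 'M3Y704', offset=18
After 3 (seek(+2, CUR)): offset=18
After 4 (read(2)): returned '', offset=18
After 5 (seek(0, SET)): offset=0
After 6 (read(7)): returned '6O8XVZB', offset=7
After 7 (seek(+3, CUR)): offset=10
After 8 (read(3)): returned '92M', offset=13

Answer: 13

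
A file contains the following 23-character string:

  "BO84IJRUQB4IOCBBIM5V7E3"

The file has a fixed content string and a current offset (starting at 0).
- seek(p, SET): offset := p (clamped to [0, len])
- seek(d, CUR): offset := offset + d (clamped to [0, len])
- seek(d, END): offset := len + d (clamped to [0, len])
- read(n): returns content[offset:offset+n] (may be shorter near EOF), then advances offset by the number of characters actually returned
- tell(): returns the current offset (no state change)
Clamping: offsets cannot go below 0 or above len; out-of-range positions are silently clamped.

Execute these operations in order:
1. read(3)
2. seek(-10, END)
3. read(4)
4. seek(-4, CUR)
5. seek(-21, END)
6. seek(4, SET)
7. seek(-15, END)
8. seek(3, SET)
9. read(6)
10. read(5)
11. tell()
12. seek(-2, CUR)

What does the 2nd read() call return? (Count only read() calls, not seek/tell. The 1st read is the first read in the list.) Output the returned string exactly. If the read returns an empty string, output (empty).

After 1 (read(3)): returned 'BO8', offset=3
After 2 (seek(-10, END)): offset=13
After 3 (read(4)): returned 'CBBI', offset=17
After 4 (seek(-4, CUR)): offset=13
After 5 (seek(-21, END)): offset=2
After 6 (seek(4, SET)): offset=4
After 7 (seek(-15, END)): offset=8
After 8 (seek(3, SET)): offset=3
After 9 (read(6)): returned '4IJRUQ', offset=9
After 10 (read(5)): returned 'B4IOC', offset=14
After 11 (tell()): offset=14
After 12 (seek(-2, CUR)): offset=12

Answer: CBBI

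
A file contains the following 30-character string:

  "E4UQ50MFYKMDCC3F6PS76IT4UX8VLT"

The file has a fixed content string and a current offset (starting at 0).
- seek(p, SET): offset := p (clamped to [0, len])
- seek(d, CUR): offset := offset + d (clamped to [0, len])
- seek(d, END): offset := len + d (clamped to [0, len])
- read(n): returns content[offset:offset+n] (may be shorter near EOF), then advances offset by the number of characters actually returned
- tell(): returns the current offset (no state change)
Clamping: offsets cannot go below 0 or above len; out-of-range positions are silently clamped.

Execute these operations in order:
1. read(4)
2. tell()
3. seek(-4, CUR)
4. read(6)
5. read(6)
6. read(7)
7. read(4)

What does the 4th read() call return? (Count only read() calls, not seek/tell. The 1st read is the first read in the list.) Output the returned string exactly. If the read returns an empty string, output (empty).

After 1 (read(4)): returned 'E4UQ', offset=4
After 2 (tell()): offset=4
After 3 (seek(-4, CUR)): offset=0
After 4 (read(6)): returned 'E4UQ50', offset=6
After 5 (read(6)): returned 'MFYKMD', offset=12
After 6 (read(7)): returned 'CC3F6PS', offset=19
After 7 (read(4)): returned '76IT', offset=23

Answer: CC3F6PS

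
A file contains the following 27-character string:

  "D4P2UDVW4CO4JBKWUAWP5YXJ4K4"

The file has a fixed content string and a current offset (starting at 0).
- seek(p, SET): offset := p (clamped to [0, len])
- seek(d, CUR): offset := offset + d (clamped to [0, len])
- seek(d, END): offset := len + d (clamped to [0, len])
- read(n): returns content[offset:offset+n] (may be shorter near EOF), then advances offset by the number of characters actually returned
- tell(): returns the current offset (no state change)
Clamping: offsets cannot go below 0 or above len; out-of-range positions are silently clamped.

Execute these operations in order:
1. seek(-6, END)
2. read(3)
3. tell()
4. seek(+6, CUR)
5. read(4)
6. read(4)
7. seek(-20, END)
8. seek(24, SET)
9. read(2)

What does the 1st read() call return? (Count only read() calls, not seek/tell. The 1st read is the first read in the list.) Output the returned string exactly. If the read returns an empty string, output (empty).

After 1 (seek(-6, END)): offset=21
After 2 (read(3)): returned 'YXJ', offset=24
After 3 (tell()): offset=24
After 4 (seek(+6, CUR)): offset=27
After 5 (read(4)): returned '', offset=27
After 6 (read(4)): returned '', offset=27
After 7 (seek(-20, END)): offset=7
After 8 (seek(24, SET)): offset=24
After 9 (read(2)): returned '4K', offset=26

Answer: YXJ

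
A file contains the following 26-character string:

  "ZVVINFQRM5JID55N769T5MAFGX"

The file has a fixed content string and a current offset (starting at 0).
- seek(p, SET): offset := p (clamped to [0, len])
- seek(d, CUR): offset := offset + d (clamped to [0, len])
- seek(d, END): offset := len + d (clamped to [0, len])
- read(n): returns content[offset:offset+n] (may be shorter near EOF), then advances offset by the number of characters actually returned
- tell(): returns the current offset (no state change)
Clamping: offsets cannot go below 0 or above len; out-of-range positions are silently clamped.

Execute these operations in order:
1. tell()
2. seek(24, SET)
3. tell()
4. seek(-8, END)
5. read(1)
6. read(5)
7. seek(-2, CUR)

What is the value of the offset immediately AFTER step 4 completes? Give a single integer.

Answer: 18

Derivation:
After 1 (tell()): offset=0
After 2 (seek(24, SET)): offset=24
After 3 (tell()): offset=24
After 4 (seek(-8, END)): offset=18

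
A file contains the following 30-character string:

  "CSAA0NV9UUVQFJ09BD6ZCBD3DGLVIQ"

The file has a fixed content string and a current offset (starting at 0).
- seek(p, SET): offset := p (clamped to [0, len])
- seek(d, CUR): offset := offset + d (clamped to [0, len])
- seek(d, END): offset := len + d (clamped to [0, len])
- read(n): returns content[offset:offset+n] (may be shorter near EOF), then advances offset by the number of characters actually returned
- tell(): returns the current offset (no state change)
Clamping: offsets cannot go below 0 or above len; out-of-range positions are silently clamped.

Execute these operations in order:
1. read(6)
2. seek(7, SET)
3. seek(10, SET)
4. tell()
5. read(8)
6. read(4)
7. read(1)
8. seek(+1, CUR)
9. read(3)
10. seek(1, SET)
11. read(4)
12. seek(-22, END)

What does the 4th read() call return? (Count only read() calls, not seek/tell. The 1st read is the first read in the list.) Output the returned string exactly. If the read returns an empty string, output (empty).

Answer: D

Derivation:
After 1 (read(6)): returned 'CSAA0N', offset=6
After 2 (seek(7, SET)): offset=7
After 3 (seek(10, SET)): offset=10
After 4 (tell()): offset=10
After 5 (read(8)): returned 'VQFJ09BD', offset=18
After 6 (read(4)): returned '6ZCB', offset=22
After 7 (read(1)): returned 'D', offset=23
After 8 (seek(+1, CUR)): offset=24
After 9 (read(3)): returned 'DGL', offset=27
After 10 (seek(1, SET)): offset=1
After 11 (read(4)): returned 'SAA0', offset=5
After 12 (seek(-22, END)): offset=8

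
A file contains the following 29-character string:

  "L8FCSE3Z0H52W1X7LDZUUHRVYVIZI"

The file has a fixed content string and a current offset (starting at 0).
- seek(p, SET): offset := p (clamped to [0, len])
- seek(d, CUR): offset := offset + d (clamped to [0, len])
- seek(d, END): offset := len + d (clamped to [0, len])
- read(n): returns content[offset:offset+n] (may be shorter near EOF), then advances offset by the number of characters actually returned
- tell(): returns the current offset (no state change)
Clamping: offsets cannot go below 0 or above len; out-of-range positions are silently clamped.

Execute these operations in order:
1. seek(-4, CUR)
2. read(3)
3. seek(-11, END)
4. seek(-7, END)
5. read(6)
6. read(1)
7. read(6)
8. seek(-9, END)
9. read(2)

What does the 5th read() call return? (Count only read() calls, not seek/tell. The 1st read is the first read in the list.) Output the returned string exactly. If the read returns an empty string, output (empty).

After 1 (seek(-4, CUR)): offset=0
After 2 (read(3)): returned 'L8F', offset=3
After 3 (seek(-11, END)): offset=18
After 4 (seek(-7, END)): offset=22
After 5 (read(6)): returned 'RVYVIZ', offset=28
After 6 (read(1)): returned 'I', offset=29
After 7 (read(6)): returned '', offset=29
After 8 (seek(-9, END)): offset=20
After 9 (read(2)): returned 'UH', offset=22

Answer: UH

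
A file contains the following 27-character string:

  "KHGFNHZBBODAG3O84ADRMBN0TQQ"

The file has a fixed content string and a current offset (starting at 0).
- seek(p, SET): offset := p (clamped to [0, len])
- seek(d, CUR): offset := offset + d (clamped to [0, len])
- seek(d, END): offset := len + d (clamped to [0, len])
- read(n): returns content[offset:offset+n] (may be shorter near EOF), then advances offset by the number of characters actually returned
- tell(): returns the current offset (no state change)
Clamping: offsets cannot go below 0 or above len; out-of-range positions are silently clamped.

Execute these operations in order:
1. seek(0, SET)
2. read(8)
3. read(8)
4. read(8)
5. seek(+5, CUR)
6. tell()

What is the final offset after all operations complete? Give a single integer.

After 1 (seek(0, SET)): offset=0
After 2 (read(8)): returned 'KHGFNHZB', offset=8
After 3 (read(8)): returned 'BODAG3O8', offset=16
After 4 (read(8)): returned '4ADRMBN0', offset=24
After 5 (seek(+5, CUR)): offset=27
After 6 (tell()): offset=27

Answer: 27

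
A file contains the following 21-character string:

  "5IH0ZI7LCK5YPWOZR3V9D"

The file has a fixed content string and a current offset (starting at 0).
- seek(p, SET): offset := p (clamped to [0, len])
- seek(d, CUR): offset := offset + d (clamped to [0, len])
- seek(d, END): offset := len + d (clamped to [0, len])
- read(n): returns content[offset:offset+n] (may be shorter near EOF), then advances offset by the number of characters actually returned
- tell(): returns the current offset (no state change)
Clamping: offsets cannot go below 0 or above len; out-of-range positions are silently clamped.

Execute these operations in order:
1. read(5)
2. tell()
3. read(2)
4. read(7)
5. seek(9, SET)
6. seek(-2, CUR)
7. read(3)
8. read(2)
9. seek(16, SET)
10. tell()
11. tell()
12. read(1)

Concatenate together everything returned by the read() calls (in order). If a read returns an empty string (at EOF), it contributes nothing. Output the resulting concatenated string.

After 1 (read(5)): returned '5IH0Z', offset=5
After 2 (tell()): offset=5
After 3 (read(2)): returned 'I7', offset=7
After 4 (read(7)): returned 'LCK5YPW', offset=14
After 5 (seek(9, SET)): offset=9
After 6 (seek(-2, CUR)): offset=7
After 7 (read(3)): returned 'LCK', offset=10
After 8 (read(2)): returned '5Y', offset=12
After 9 (seek(16, SET)): offset=16
After 10 (tell()): offset=16
After 11 (tell()): offset=16
After 12 (read(1)): returned 'R', offset=17

Answer: 5IH0ZI7LCK5YPWLCK5YR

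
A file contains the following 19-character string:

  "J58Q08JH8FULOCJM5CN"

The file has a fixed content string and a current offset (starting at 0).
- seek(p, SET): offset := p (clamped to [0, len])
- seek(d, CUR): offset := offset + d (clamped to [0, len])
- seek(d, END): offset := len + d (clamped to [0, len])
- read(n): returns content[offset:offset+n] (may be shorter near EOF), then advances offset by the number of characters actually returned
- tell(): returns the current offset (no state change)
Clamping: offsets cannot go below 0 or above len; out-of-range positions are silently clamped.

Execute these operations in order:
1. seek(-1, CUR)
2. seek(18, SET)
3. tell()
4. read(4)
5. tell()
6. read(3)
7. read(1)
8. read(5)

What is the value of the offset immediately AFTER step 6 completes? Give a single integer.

Answer: 19

Derivation:
After 1 (seek(-1, CUR)): offset=0
After 2 (seek(18, SET)): offset=18
After 3 (tell()): offset=18
After 4 (read(4)): returned 'N', offset=19
After 5 (tell()): offset=19
After 6 (read(3)): returned '', offset=19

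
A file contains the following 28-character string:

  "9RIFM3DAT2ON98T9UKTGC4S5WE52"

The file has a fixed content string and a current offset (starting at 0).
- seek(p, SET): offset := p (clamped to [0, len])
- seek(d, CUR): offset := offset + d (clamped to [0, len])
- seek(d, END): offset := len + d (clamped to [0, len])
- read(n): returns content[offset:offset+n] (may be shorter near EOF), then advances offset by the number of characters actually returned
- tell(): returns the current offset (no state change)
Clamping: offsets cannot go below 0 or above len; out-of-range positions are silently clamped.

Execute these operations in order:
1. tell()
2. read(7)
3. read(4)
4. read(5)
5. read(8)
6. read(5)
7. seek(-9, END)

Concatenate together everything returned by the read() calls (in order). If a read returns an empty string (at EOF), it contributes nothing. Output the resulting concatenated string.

Answer: 9RIFM3DAT2ON98T9UKTGC4S5WE52

Derivation:
After 1 (tell()): offset=0
After 2 (read(7)): returned '9RIFM3D', offset=7
After 3 (read(4)): returned 'AT2O', offset=11
After 4 (read(5)): returned 'N98T9', offset=16
After 5 (read(8)): returned 'UKTGC4S5', offset=24
After 6 (read(5)): returned 'WE52', offset=28
After 7 (seek(-9, END)): offset=19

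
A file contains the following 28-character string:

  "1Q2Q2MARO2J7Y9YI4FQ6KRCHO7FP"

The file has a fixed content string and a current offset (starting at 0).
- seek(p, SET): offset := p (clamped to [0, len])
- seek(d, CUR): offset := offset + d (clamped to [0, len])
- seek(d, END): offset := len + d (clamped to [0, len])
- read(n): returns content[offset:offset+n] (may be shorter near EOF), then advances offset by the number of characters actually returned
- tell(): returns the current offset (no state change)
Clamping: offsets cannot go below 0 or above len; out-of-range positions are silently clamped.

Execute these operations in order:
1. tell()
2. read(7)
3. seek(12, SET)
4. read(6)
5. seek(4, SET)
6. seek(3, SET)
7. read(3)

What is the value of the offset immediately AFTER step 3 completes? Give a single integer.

Answer: 12

Derivation:
After 1 (tell()): offset=0
After 2 (read(7)): returned '1Q2Q2MA', offset=7
After 3 (seek(12, SET)): offset=12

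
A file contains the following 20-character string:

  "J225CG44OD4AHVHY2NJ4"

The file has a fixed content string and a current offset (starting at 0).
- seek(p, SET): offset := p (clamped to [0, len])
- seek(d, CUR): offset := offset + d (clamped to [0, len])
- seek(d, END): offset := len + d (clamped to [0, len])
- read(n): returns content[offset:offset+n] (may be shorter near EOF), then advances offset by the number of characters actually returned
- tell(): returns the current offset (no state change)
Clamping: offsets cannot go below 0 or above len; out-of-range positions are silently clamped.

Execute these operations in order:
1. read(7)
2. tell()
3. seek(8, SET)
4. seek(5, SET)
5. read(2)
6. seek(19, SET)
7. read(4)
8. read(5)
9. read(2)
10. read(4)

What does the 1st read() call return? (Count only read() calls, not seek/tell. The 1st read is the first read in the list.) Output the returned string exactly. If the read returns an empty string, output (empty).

After 1 (read(7)): returned 'J225CG4', offset=7
After 2 (tell()): offset=7
After 3 (seek(8, SET)): offset=8
After 4 (seek(5, SET)): offset=5
After 5 (read(2)): returned 'G4', offset=7
After 6 (seek(19, SET)): offset=19
After 7 (read(4)): returned '4', offset=20
After 8 (read(5)): returned '', offset=20
After 9 (read(2)): returned '', offset=20
After 10 (read(4)): returned '', offset=20

Answer: J225CG4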